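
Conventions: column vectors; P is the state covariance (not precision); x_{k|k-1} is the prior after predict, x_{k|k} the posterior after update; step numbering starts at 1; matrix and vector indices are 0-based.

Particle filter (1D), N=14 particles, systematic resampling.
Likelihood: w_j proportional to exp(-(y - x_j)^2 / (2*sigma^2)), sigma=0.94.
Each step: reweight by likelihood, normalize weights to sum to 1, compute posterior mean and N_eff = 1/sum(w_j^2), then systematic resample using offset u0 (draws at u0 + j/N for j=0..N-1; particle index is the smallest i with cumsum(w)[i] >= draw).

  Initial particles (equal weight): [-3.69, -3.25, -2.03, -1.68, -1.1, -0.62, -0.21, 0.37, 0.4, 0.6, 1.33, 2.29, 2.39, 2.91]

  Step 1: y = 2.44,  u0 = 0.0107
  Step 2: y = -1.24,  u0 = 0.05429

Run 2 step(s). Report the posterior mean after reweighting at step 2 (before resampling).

post_mean = 0.5783

step 1: w=[0.0000, 0.0000, 0.0000, 0.0000, 0.0002, 0.0013, 0.0051, 0.0238, 0.0255, 0.0396, 0.1338, 0.2653, 0.2683, 0.2371]  mean=2.1573  Neff=4.5598  idx=[7, 9, 10, 10, 11, 11, 11, 12, 12, 12, 12, 13, 13, 13]
step 2: w=[0.5357, 0.3419, 0.0553, 0.0553, 0.0020, 0.0020, 0.0020, 0.0013, 0.0013, 0.0013, 0.0013, 0.0001, 0.0001, 0.0001]  mean=0.5783  Neff=2.4391  idx=[0, 0, 0, 0, 0, 0, 0, 1, 1, 1, 1, 1, 2, 3]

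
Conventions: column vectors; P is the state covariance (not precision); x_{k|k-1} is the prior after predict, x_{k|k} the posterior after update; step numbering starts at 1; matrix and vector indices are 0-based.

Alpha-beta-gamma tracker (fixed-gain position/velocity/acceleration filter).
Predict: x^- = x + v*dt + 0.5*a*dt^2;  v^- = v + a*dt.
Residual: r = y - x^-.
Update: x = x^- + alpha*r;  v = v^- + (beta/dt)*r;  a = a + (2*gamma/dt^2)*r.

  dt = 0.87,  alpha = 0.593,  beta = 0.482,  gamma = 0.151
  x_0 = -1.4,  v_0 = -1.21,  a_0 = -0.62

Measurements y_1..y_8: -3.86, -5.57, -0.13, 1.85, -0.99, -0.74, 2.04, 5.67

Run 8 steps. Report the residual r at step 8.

step 1: x_pred=-2.6873  r=-1.1727  x^+=-3.3827  v^+=-2.3991  a^+=-1.0879
step 2: x_pred=-5.8816  r=0.3116  x^+=-5.6968  v^+=-3.1729  a^+=-0.9635
step 3: x_pred=-8.8219  r=8.6919  x^+=-3.6676  v^+=0.8043  a^+=2.5045
step 4: x_pred=-2.0200  r=3.8700  x^+=0.2749  v^+=5.1273  a^+=4.0486
step 5: x_pred=6.2679  r=-7.2579  x^+=1.9640  v^+=4.6286  a^+=1.1527
step 6: x_pred=6.4271  r=-7.1671  x^+=2.1770  v^+=1.6607  a^+=-1.7069
step 7: x_pred=2.9759  r=-0.9359  x^+=2.4209  v^+=-0.3427  a^+=-2.0803
step 8: x_pred=1.3354  r=4.3346  x^+=3.9058  v^+=0.2489  a^+=-0.3508

resid = 4.3346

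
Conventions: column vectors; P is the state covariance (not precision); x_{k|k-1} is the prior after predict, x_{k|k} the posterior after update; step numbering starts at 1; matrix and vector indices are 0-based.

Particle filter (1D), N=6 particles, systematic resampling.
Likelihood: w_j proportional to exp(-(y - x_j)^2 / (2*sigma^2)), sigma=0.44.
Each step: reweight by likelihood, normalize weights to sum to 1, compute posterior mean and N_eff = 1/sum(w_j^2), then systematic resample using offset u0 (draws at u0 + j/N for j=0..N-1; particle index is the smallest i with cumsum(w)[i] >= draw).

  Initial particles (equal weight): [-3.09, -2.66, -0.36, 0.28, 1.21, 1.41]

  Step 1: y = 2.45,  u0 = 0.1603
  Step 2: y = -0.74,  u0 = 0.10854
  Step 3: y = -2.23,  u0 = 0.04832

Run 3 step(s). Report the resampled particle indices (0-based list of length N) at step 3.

step 1: w=[0.0000, 0.0000, 0.0000, 0.0001, 0.2355, 0.7645]  mean=1.3628  Neff=1.5628  idx=[4, 5, 5, 5, 5, 5]
step 2: w=[0.6244, 0.0751, 0.0751, 0.0751, 0.0751, 0.0751]  mean=1.2851  Neff=2.3917  idx=[0, 0, 0, 0, 3, 5]
step 3: w=[0.2468, 0.2468, 0.2468, 0.2468, 0.0064, 0.0064]  mean=1.2125  Neff=4.1025  idx=[0, 0, 1, 2, 2, 3]

resampled_idx = [0, 0, 1, 2, 2, 3]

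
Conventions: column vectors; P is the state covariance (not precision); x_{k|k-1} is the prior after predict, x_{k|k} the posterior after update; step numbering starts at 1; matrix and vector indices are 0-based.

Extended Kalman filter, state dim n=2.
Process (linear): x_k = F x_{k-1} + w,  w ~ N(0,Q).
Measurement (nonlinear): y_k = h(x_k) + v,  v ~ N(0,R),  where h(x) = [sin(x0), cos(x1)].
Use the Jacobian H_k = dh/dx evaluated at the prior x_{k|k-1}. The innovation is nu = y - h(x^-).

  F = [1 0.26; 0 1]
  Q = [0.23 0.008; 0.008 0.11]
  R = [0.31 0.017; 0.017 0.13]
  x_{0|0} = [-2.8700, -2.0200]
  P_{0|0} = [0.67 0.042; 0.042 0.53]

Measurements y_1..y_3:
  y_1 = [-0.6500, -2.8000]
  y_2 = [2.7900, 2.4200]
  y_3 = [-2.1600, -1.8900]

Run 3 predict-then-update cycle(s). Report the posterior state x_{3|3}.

step 1: x^-=[-3.3952, -2.0200]  P^-=[0.9577 0.1878; 0.1878 0.6400]  H_jac=[-0.9680 0.0000; 0.0000 0.9008]  S=[1.2074 -0.1468; -0.1468 0.6493]  K=[-0.7569 0.0895; -0.0439 0.8780]  nu=[-0.9009, -2.3658]  x^+=[-2.9249, -4.0575]  P^+=[0.2408 -0.0014; -0.0014 0.1259]
step 2: x^-=[-3.9799, -4.0575]  P^-=[0.4786 0.0394; 0.0394 0.2359]  H_jac=[-0.6687 0.0000; 0.0000 -0.7931]  S=[0.5241 0.0379; 0.0379 0.2784]  K=[-0.6087 -0.0293; -0.0017 -0.6718]  nu=[2.0465, 3.0290]  x^+=[-5.3143, -6.0959]  P^+=[0.2829 0.0179; 0.0179 0.1101]
step 3: x^-=[-6.8992, -6.0959]  P^-=[0.5296 0.0545; 0.0545 0.2201]  H_jac=[0.8162 0.0000; 0.0000 -0.1862]  S=[0.6628 0.0087; 0.0087 0.1376]  K=[0.6537 -0.1151; 0.0711 -0.3023]  nu=[-1.5822, -2.8725]  x^+=[-7.6028, -5.3398]  P^+=[0.2459 0.0207; 0.0207 0.2046]

x_post = [-7.6028, -5.3398]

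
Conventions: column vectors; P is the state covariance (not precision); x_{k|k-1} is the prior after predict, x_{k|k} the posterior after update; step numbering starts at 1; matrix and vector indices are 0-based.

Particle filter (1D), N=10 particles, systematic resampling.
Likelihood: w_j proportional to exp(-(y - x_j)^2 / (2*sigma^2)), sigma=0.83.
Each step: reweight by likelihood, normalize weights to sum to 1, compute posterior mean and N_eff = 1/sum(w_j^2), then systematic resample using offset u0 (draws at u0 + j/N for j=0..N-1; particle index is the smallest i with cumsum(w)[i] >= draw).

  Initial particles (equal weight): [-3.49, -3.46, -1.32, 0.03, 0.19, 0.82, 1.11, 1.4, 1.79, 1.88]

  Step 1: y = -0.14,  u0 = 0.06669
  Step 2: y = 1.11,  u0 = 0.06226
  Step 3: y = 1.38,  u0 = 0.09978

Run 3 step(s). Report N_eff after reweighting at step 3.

step 1: w=[0.0001, 0.0001, 0.1071, 0.2881, 0.2718, 0.1507, 0.0946, 0.0526, 0.0197, 0.0152]  mean=0.2845  Neff=4.9169  idx=[2, 3, 3, 3, 4, 4, 4, 5, 6, 8]
step 2: w=[0.0025, 0.0769, 0.0769, 0.0769, 0.0970, 0.0970, 0.0970, 0.1686, 0.1792, 0.1281]  mean=0.6255  Neff=8.1350  idx=[1, 3, 4, 5, 6, 7, 7, 8, 8, 9]
step 3: w=[0.0445, 0.0445, 0.0598, 0.0598, 0.0598, 0.1332, 0.1332, 0.1586, 0.1586, 0.1480]  mean=0.8721  Neff=8.1727  idx=[2, 3, 5, 5, 6, 7, 8, 8, 9, 9]

N_eff = 8.1727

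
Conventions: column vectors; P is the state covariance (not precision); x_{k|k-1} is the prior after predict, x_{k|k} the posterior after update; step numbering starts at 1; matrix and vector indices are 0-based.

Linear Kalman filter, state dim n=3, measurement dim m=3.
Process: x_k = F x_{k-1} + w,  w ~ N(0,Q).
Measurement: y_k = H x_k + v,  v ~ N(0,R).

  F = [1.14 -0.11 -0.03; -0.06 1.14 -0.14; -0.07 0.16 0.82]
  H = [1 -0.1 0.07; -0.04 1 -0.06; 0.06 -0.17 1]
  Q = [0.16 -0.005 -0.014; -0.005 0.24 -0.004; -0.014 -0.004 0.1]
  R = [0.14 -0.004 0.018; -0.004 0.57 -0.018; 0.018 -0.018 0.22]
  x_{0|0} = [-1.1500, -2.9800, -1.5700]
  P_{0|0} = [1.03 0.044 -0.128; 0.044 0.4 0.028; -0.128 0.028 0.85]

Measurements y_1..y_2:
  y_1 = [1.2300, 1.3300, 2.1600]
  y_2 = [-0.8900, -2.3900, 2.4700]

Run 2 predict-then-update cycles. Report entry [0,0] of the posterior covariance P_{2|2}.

P_post[0,0] = 0.0986

step 1: x^-=[-0.9361, -3.1084, -1.6837]  P^-=[1.5021 -0.0449 -0.2384; -0.0449 0.7631 0.0024; -0.2384 0.0024 0.7079]  S=[1.6288 -0.1733 -0.0611; -0.1733 1.3402 -0.1840; -0.0611 -0.1840 0.9269]  K=[0.9158 0.0393 -0.0836; -0.0153 0.5646 -0.0292; -0.0802 0.0707 0.7566]  nu=[1.9731, 4.2999, 3.3714]  x^+=[0.7581, -0.8094, 1.0132]  P^+=[0.1295 0.0250 -0.0061; 0.0250 0.3256 0.0370; -0.0061 0.0370 0.1704]
step 2: x^-=[0.9228, -1.1100, 0.6482]  P^-=[0.3267 -0.0210 -0.0387; -0.0210 0.6517 0.0681; -0.0387 0.0681 0.2334]  S=[0.4722 -0.0967 0.0222; -0.0967 1.2164 -0.0745; 0.0222 -0.0745 0.4460]  K=[0.6989 0.0255 -0.0654; -0.0640 0.5276 -0.0072; -0.0711 0.0712 0.5075]  nu=[-1.9692, -1.2042, 1.5777]  x^+=[-0.5873, -1.6306, 1.5033]  P^+=[0.0986 0.0165 -0.0054; 0.0165 0.3041 0.0385; -0.0054 0.0385 0.1160]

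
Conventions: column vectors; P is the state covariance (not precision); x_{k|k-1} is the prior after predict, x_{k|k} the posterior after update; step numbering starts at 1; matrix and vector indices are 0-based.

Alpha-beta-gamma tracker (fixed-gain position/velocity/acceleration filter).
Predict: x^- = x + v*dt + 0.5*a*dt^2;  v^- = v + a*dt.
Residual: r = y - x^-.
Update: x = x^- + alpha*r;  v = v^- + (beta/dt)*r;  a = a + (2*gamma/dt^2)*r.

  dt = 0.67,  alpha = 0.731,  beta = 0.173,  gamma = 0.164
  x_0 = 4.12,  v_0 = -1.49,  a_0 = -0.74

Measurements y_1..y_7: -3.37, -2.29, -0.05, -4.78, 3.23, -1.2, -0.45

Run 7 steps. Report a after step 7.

a_post = 2.7084

step 1: x_pred=2.9556  r=-6.3256  x^+=-1.6684  v^+=-3.6191  a^+=-5.3620
step 2: x_pred=-5.2967  r=3.0067  x^+=-3.0988  v^+=-6.4353  a^+=-3.1650
step 3: x_pred=-8.1208  r=8.0708  x^+=-2.2211  v^+=-6.4719  a^+=2.7321
step 4: x_pred=-5.9440  r=1.1640  x^+=-5.0931  v^+=-4.3408  a^+=3.5826
step 5: x_pred=-7.1973  r=10.4273  x^+=0.4250  v^+=0.7520  a^+=11.2016
step 6: x_pred=3.4431  r=-4.6431  x^+=0.0490  v^+=7.0582  a^+=7.8090
step 7: x_pred=6.5307  r=-6.9807  x^+=1.4278  v^+=10.4878  a^+=2.7084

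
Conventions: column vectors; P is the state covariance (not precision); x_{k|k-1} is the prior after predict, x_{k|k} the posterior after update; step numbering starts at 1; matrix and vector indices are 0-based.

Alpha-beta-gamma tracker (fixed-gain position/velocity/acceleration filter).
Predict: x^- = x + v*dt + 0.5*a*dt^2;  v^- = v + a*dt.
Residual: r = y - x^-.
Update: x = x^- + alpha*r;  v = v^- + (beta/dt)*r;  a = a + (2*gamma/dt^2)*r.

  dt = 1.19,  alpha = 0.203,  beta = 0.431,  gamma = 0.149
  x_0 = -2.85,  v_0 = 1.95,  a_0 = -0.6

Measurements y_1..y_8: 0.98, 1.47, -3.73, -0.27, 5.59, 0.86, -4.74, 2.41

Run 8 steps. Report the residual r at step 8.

resid = 0.7119

step 1: x_pred=-0.9543  r=1.9343  x^+=-0.5617  v^+=1.9366  a^+=-0.1929
step 2: x_pred=1.6063  r=-0.1363  x^+=1.5786  v^+=1.6576  a^+=-0.2216
step 3: x_pred=3.3943  r=-7.1243  x^+=1.9480  v^+=-1.1864  a^+=-1.7208
step 4: x_pred=-0.6822  r=0.4122  x^+=-0.5985  v^+=-3.0849  a^+=-1.6341
step 5: x_pred=-5.4266  r=11.0166  x^+=-3.1902  v^+=-1.0394  a^+=0.6842
step 6: x_pred=-3.9426  r=4.8026  x^+=-2.9677  v^+=1.5142  a^+=1.6949
step 7: x_pred=0.0343  r=-4.7743  x^+=-0.9349  v^+=1.8020  a^+=0.6902
step 8: x_pred=1.6981  r=0.7119  x^+=1.8426  v^+=2.8811  a^+=0.8400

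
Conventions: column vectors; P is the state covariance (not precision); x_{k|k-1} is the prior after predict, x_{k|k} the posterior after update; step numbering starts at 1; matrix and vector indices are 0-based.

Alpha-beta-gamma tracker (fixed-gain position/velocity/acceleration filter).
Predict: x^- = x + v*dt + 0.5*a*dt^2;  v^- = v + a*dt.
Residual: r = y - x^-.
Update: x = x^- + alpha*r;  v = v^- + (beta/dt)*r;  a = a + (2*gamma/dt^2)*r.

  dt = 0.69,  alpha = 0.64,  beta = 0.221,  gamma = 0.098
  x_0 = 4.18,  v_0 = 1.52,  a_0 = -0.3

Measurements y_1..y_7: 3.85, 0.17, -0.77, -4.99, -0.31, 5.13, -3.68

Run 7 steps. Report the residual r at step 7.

resid = -4.2972

step 1: x_pred=5.1574  r=-1.3074  x^+=4.3207  v^+=0.8943  a^+=-0.8382
step 2: x_pred=4.7382  r=-4.5682  x^+=1.8145  v^+=-1.1472  a^+=-2.7188
step 3: x_pred=0.3757  r=-1.1457  x^+=-0.3575  v^+=-3.3902  a^+=-3.1905
step 4: x_pred=-3.4563  r=-1.5337  x^+=-4.4379  v^+=-6.0829  a^+=-3.8219
step 5: x_pred=-9.5449  r=9.2349  x^+=-3.6345  v^+=-5.7622  a^+=-0.0201
step 6: x_pred=-7.6152  r=12.7452  x^+=0.5417  v^+=-1.6939  a^+=5.2268
step 7: x_pred=0.6172  r=-4.2972  x^+=-2.1330  v^+=0.5363  a^+=3.4578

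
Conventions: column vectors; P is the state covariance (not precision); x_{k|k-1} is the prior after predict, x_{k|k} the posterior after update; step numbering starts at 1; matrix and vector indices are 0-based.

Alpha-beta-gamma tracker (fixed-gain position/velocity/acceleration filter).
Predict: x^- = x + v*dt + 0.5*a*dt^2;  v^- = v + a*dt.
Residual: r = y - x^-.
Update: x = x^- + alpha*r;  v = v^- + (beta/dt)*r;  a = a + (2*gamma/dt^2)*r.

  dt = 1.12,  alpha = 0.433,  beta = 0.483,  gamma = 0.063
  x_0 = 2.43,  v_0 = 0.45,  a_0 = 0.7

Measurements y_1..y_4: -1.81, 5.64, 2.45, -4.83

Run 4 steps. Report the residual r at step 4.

step 1: x_pred=3.3730  r=-5.1830  x^+=1.1288  v^+=-1.0012  a^+=0.1794
step 2: x_pred=0.1200  r=5.5200  x^+=2.5101  v^+=1.5802  a^+=0.7339
step 3: x_pred=4.7403  r=-2.2903  x^+=3.7486  v^+=1.4145  a^+=0.5038
step 4: x_pred=5.6488  r=-10.4788  x^+=1.1115  v^+=-2.5402  a^+=-0.5488

resid = -10.4788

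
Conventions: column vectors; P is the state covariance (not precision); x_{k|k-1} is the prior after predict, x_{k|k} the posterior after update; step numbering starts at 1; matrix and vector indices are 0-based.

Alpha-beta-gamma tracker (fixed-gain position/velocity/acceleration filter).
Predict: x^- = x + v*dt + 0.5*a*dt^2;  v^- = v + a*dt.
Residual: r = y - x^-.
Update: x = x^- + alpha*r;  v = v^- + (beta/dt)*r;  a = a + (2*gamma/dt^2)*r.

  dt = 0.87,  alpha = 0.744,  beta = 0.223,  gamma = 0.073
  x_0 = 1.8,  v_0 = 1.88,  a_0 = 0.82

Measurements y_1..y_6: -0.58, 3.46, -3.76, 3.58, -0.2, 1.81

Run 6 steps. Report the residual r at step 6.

resid = 2.1756

step 1: x_pred=3.7459  r=-4.3259  x^+=0.5274  v^+=1.4846  a^+=-0.0144
step 2: x_pred=1.8135  r=1.6465  x^+=3.0385  v^+=1.8940  a^+=0.3031
step 3: x_pred=4.8010  r=-8.5610  x^+=-1.5684  v^+=-0.0366  a^+=-1.3482
step 4: x_pred=-2.1105  r=5.6905  x^+=2.1232  v^+=0.2490  a^+=-0.2506
step 5: x_pred=2.2451  r=-2.4451  x^+=0.4259  v^+=-0.5957  a^+=-0.7222
step 6: x_pred=-0.3656  r=2.1756  x^+=1.2530  v^+=-0.6663  a^+=-0.3025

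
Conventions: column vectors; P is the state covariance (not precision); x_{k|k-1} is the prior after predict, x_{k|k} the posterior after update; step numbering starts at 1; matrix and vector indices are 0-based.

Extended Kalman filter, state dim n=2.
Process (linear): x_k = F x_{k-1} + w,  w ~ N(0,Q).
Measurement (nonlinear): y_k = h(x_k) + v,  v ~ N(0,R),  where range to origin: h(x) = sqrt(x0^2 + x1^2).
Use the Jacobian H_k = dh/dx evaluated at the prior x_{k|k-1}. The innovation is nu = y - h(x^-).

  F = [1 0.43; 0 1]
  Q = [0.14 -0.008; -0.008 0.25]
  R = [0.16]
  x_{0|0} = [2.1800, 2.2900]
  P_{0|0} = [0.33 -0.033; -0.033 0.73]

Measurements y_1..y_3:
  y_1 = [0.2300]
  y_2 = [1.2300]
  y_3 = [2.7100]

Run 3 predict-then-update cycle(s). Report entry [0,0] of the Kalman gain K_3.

K[0,0] = 0.7243

step 1: x^-=[3.1647, 2.2900]  P^-=[0.5766 0.2729; 0.2729 0.9800]  H_jac=[0.8101 0.5862]  S=[1.1344]  K=[0.5528; 0.7013]  nu=[-3.6763]  x^+=[1.1325, -0.2882]  P^+=[0.2299 -0.1669; -0.1669 0.4220]
step 2: x^-=[1.0085, -0.2882]  P^-=[0.3044 0.0066; 0.0066 0.6720]  H_jac=[0.9615 -0.2748]  S=[0.4887]  K=[0.5953; -0.3649]  nu=[0.1811]  x^+=[1.1163, -0.3543]  P^+=[0.1313 0.1127; 0.1127 0.6070]
step 3: x^-=[0.9640, -0.3543]  P^-=[0.4805 0.3657; 0.3657 0.8570]  H_jac=[0.9386 -0.3450]  S=[0.4484]  K=[0.7243; 0.1063]  nu=[1.6830]  x^+=[2.1830, -0.1755]  P^+=[0.2452 0.3312; 0.3312 0.8519]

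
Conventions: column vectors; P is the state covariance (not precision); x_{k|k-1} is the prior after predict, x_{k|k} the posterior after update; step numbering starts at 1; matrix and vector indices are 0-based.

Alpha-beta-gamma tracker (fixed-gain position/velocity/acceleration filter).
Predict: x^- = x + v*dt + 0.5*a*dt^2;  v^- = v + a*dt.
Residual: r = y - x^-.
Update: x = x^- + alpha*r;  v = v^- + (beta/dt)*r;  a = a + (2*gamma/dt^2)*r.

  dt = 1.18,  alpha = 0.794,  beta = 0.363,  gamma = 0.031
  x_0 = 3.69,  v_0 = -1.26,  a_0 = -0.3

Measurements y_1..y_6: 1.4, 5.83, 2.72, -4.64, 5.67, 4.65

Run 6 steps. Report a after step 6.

step 1: x_pred=1.9943  r=-0.5943  x^+=1.5224  v^+=-1.7968  a^+=-0.3265
step 2: x_pred=-0.8251  r=6.6551  x^+=4.4590  v^+=-0.1348  a^+=-0.0301
step 3: x_pred=4.2790  r=-1.5590  x^+=3.0412  v^+=-0.6499  a^+=-0.0995
step 4: x_pred=2.2049  r=-6.8449  x^+=-3.2299  v^+=-2.8731  a^+=-0.4043
step 5: x_pred=-6.9017  r=12.5717  x^+=3.0802  v^+=0.5172  a^+=0.1554
step 6: x_pred=3.7987  r=0.8513  x^+=4.4746  v^+=0.9625  a^+=0.1934

a_post = 0.1934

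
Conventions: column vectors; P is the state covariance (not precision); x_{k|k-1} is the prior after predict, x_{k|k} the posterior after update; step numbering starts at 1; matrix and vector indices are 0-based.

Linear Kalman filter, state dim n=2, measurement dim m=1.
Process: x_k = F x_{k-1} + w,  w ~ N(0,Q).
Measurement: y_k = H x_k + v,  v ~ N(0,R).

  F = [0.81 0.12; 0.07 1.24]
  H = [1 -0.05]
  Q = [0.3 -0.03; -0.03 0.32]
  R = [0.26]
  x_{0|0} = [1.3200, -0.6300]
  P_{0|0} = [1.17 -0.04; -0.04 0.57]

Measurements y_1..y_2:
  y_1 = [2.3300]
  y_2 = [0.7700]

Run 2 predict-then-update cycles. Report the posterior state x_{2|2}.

step 1: x^-=[0.9936, -0.6888]  P^-=[1.0681 0.0806; 0.0806 1.1952]  S=[1.3230]  K=[0.8043; 0.0158]  nu=[1.3020]  x^+=[2.0407, -0.6683]  P^+=[0.2123 0.0638; 0.0638 1.1949]
step 2: x^-=[1.5728, -0.6858]  P^-=[0.4689 0.2245; 0.2245 2.1694]  S=[0.7119]  K=[0.6429; 0.1630]  nu=[-0.8371]  x^+=[1.0346, -0.8222]  P^+=[0.1747 0.1499; 0.1499 2.1505]

x_post = [1.0346, -0.8222]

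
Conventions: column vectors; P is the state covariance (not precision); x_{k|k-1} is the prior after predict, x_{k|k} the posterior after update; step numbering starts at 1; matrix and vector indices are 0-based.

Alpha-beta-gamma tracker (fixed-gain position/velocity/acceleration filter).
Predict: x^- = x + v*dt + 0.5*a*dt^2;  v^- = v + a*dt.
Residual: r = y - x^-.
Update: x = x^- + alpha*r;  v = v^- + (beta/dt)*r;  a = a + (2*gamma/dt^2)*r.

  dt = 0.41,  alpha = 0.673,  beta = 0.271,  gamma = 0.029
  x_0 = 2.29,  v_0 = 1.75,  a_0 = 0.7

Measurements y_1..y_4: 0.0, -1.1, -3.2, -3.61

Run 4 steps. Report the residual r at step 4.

step 1: x_pred=3.0663  r=-3.0663  x^+=1.0027  v^+=0.0102  a^+=-0.3580
step 2: x_pred=0.9768  r=-2.0768  x^+=-0.4209  v^+=-1.5093  a^+=-1.0745
step 3: x_pred=-1.1300  r=-2.0700  x^+=-2.5231  v^+=-3.3180  a^+=-1.7888
step 4: x_pred=-4.0339  r=0.4239  x^+=-3.7486  v^+=-3.7713  a^+=-1.6425

resid = 0.4239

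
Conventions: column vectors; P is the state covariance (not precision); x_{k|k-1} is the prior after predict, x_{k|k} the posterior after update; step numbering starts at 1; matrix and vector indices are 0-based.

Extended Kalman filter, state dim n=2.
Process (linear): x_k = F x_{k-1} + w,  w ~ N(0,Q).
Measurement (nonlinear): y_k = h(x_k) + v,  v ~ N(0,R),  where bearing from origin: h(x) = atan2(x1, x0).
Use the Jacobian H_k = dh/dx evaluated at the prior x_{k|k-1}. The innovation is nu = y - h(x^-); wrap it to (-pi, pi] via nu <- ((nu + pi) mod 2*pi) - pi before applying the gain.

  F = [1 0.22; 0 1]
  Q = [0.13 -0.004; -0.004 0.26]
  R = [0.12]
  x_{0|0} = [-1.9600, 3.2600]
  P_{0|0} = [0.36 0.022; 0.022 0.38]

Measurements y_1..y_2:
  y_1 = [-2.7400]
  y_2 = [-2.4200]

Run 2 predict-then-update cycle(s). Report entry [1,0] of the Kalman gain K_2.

step 1: x^-=[-1.2428, 3.2600]  P^-=[0.5181 0.1016; 0.1016 0.6400]  H_jac=[-0.2678 -0.1021]  S=[0.1694]  K=[-0.8804; -0.5464]  nu=[1.6082]  x^+=[-2.6586, 2.3813]  P^+=[0.3868 0.0201; 0.0201 0.5894]
step 2: x^-=[-2.1347, 2.3813]  P^-=[0.5542 0.1458; 0.1458 0.8494]  H_jac=[-0.2328 -0.2087]  S=[0.2012]  K=[-0.7925; -1.0498]  nu=[1.5615]  x^+=[-3.3722, 0.7420]  P^+=[0.4278 -0.0216; -0.0216 0.6277]

K[1,0] = -1.0498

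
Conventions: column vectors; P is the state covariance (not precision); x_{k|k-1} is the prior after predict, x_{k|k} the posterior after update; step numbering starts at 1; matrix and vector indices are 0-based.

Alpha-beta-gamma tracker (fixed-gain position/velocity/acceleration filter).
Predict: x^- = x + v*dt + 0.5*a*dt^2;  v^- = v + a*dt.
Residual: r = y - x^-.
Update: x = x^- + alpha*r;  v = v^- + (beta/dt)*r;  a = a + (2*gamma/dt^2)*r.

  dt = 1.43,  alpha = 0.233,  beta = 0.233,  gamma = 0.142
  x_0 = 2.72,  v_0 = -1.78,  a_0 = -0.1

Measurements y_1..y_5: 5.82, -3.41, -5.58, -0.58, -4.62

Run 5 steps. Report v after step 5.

v_post = -1.1651

step 1: x_pred=0.0724  r=5.7476  x^+=1.4116  v^+=-0.9865  a^+=0.6982
step 2: x_pred=0.7148  r=-4.1248  x^+=-0.2463  v^+=-0.6601  a^+=0.1254
step 3: x_pred=-1.0620  r=-4.5180  x^+=-2.1147  v^+=-1.2169  a^+=-0.5021
step 4: x_pred=-4.3683  r=3.7883  x^+=-3.4856  v^+=-1.3177  a^+=0.0240
step 5: x_pred=-5.3453  r=0.7253  x^+=-5.1763  v^+=-1.1651  a^+=0.1248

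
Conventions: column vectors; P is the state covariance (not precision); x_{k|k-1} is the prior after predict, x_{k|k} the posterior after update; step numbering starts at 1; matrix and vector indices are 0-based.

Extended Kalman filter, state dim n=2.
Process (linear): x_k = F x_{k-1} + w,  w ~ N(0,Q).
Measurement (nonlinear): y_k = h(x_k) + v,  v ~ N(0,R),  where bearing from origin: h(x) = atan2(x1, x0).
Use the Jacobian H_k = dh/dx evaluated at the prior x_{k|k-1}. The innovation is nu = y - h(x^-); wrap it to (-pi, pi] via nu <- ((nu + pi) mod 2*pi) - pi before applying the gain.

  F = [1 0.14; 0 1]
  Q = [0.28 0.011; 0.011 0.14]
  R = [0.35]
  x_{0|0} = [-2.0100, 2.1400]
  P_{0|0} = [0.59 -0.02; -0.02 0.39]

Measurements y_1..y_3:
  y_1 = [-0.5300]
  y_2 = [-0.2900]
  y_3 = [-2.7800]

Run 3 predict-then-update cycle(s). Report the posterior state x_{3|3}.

step 1: x^-=[-1.7104, 2.1400]  P^-=[0.8720 0.0456; 0.0456 0.5300]  H_jac=[-0.2851 -0.2279]  S=[0.4544]  K=[-0.5701; -0.2945]  nu=[-2.7751]  x^+=[-0.1282, 2.9571]  P^+=[0.7244 -0.0307; -0.0307 0.4906]
step 2: x^-=[0.2858, 2.9571]  P^-=[1.0054 0.0490; 0.0490 0.6306]  H_jac=[-0.3350 0.0324]  S=[0.4624]  K=[-0.7249; 0.0086]  nu=[-1.7645]  x^+=[1.5649, 2.9419]  P^+=[0.7623 0.0519; 0.0519 0.6306]
step 3: x^-=[1.9768, 2.9419]  P^-=[1.0692 0.1512; 0.1512 0.7706]  H_jac=[-0.2342 0.1574]  S=[0.4166]  K=[-0.5440; 0.2061]  nu=[2.5240]  x^+=[0.6038, 3.4621]  P^+=[0.9460 0.1979; 0.1979 0.7529]

x_post = [0.6038, 3.4621]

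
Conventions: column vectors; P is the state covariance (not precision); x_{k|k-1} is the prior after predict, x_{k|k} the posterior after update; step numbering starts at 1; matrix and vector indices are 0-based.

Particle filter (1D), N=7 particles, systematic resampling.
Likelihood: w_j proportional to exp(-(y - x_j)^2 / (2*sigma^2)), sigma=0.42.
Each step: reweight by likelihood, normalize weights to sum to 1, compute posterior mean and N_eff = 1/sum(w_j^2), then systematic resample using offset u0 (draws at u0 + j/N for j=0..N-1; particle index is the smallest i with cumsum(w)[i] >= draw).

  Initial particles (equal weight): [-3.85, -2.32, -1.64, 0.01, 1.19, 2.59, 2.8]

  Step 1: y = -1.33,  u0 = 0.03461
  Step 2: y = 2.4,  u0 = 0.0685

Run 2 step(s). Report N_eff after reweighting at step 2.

N_eff = 6.0000

step 1: w=[0.0000, 0.0749, 0.9177, 0.0074, 0.0000, 0.0000, 0.0000]  mean=-1.6787  Neff=1.1795  idx=[1, 2, 2, 2, 2, 2, 2]
step 2: w=[0.0000, 0.1667, 0.1667, 0.1667, 0.1667, 0.1667, 0.1667]  mean=-1.6400  Neff=6.0000  idx=[1, 2, 3, 3, 4, 5, 6]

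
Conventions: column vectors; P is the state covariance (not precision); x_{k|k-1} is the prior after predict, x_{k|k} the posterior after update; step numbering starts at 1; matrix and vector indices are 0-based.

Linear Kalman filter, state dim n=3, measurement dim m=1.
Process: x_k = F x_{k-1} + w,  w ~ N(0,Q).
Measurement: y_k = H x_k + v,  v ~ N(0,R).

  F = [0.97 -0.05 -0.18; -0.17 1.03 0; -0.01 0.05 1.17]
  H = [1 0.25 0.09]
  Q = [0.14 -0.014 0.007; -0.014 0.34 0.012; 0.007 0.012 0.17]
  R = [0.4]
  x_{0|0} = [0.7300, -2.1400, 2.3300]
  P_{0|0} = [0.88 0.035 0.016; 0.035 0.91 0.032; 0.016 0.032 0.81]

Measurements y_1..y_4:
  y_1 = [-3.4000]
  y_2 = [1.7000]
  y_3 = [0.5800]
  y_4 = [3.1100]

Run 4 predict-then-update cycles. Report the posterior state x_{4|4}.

x_post = [2.4755, -3.0945, -1.1520]

step 1: x^-=[0.3957, -2.3283, 2.6118]  P^-=[0.9881 -0.1762 -0.1567; -0.1762 1.3186 0.0951; -0.1567 0.0951 1.2845]  S=[1.3689]  K=[0.6793; 0.1184; -0.0126]  nu=[-3.4487]  x^+=[-1.9471, -2.7366, 2.6553]  P^+=[0.3563 -0.2862 -0.1449; -0.2862 1.2994 0.0971; -0.1449 0.0971 1.2843]
step 2: x^-=[-2.2299, -2.4876, 2.9894]  P^-=[0.6003 -0.4505 -0.4555; -0.4505 1.8291 0.2308; -0.4555 0.2308 1.9464]  S=[0.8335]  K=[0.5359; 0.0330; -0.2671]  nu=[4.2827]  x^+=[0.0651, -2.3463, 1.8455]  P^+=[0.3609 -0.4653 -0.3362; -0.4653 1.8282 0.2381; -0.3362 0.2381 1.8869]
step 3: x^-=[-0.1517, -2.4278, 2.0413]  P^-=[0.7121 -0.6909 -0.8195; -0.6909 2.4529 0.4693; -0.8195 0.4693 2.7938]  S=[0.8162]  K=[0.5705; -0.0434; -0.5522]  nu=[1.1549]  x^+=[0.5072, -2.4780, 1.4035]  P^+=[0.4465 -0.6707 -0.5624; -0.6707 2.4513 0.4498; -0.5624 0.4498 2.5449]
step 4: x^-=[0.3632, -2.6385, 1.5131]  P^-=[0.9182 -0.9903 -1.2419; -0.9903 3.1884 0.8055; -1.2419 0.8055 3.7264]  S=[0.8652]  K=[0.6459; -0.1394; -0.8150]  nu=[3.2702]  x^+=[2.4755, -3.0945, -1.1520]  P^+=[0.5572 -0.9123 -0.7864; -0.9123 3.1716 0.7072; -0.7864 0.7072 3.1517]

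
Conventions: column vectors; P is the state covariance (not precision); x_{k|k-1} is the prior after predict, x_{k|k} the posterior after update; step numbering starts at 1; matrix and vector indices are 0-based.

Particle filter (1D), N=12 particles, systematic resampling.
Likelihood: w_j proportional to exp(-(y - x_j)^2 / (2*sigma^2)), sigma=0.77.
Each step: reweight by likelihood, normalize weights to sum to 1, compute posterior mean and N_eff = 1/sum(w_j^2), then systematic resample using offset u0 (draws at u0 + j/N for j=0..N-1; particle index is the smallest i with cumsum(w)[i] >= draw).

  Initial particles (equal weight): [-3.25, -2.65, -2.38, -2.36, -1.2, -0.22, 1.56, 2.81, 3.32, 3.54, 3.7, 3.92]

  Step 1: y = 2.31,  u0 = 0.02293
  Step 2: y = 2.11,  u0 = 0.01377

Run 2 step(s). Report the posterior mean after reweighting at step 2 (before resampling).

step 1: w=[0.0000, 0.0000, 0.0000, 0.0000, 0.0000, 0.0018, 0.2543, 0.3309, 0.1729, 0.1141, 0.0801, 0.0459]  mean=2.7802  Neff=4.4330  idx=[6, 6, 6, 7, 7, 7, 7, 8, 8, 9, 9, 10]
step 2: w=[0.1285, 0.1285, 0.1285, 0.1097, 0.1097, 0.1097, 0.1097, 0.0483, 0.0483, 0.0296, 0.0296, 0.0197]  mean=2.4379  Neff=9.5649  idx=[0, 0, 1, 2, 2, 3, 4, 4, 5, 6, 7, 9]

post_mean = 2.4379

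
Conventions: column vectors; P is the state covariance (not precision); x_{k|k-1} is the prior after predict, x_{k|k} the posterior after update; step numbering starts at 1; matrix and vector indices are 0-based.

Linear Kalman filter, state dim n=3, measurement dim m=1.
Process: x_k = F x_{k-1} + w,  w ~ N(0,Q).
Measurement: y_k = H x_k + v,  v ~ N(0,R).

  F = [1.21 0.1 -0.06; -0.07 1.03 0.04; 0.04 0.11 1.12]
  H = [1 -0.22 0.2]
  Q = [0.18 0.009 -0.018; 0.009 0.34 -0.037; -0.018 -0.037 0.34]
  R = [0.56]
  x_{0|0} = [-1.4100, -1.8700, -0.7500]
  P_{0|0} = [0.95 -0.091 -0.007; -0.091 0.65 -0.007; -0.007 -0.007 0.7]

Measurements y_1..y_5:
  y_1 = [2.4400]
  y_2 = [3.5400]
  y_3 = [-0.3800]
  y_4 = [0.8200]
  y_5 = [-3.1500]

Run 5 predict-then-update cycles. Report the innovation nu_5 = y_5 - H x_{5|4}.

innov = [-3.7784]

step 1: x^-=[-1.8481, -1.8574, -1.1021]  P^-=[1.5590 -0.1189 -0.0346; -0.1189 1.0479 0.0547; -0.0346 0.0547 1.2243]  S=[2.2524]  K=[0.7007; -0.1503; 0.0880]  nu=[4.0999]  x^+=[1.0247, -2.4736, -0.7413]  P^+=[0.4531 0.1183 -0.1735; 0.1183 0.9971 0.0845; -0.1735 0.0845 1.2069]
step 2: x^-=[1.0370, -2.6492, -1.0613]  P^-=[0.9105 0.2030 -0.2758; 0.2030 1.3928 0.2439; -0.2758 0.2439 1.8730]  S=[1.3918]  K=[0.5825; -0.0393; 0.0324]  nu=[2.1324]  x^+=[2.2792, -2.7329, -0.9921]  P^+=[0.4383 0.2348 -0.3021; 0.2348 1.3907 0.2457; -0.3021 0.2457 1.8715]
step 3: x^-=[2.5440, -3.0141, -1.3207]  P^-=[0.9401 0.3715 -0.4578; 0.3715 1.8086 0.5188; -0.4578 0.5188 2.7407]  S=[1.3050]  K=[0.5876; 0.0593; -0.0182]  nu=[-3.3230]  x^+=[0.5915, -3.2113, -1.2600]  P^+=[0.4895 0.3261 -0.4438; 0.3261 1.8040 0.5202; -0.4438 0.5202 2.7403]
step 4: x^-=[0.4702, -3.3994, -1.7408]  P^-=[1.0618 0.4974 -0.6595; 0.4974 2.2590 0.9362; -0.6595 0.9362 3.8913]  S=[1.3217]  K=[0.6207; 0.1420; -0.0660]  nu=[-0.0499]  x^+=[0.4392, -3.4065, -1.7375]  P^+=[0.5525 0.3809 -0.6054; 0.3809 2.2323 0.9486; -0.6054 0.9486 3.8856]
step 5: x^-=[0.2951, -3.6090, -2.3032]  P^-=[1.1939 0.5682 -0.8946; 0.5682 2.7438 1.5461; -0.8946 1.5461 5.4248]  S=[1.3598]  K=[0.6545; 0.2014; -0.1101]  nu=[-3.7784]  x^+=[-2.1779, -4.3698, -1.8871]  P^+=[0.6114 0.3890 -0.7965; 0.3890 2.6887 1.5763; -0.7965 1.5763 5.4083]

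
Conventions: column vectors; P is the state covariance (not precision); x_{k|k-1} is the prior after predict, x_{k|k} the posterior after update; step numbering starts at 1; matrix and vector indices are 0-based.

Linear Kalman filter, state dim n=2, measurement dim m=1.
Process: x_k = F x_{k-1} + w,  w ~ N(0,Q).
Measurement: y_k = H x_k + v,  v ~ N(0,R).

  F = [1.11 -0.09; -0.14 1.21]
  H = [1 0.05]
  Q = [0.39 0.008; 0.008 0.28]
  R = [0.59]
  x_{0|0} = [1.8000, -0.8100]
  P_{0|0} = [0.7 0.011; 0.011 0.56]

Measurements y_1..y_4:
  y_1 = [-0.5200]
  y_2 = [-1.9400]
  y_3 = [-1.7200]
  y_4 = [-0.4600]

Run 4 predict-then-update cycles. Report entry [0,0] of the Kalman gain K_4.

K[0,0] = 0.6123

step 1: x^-=[2.0709, -1.2321]  P^-=[1.2548 -0.1469; -0.1469 1.1099]  S=[1.8329]  K=[0.6806; -0.0498]  nu=[-2.5293]  x^+=[0.3495, -1.1060]  P^+=[0.4058 -0.0847; -0.0847 1.1053]
step 2: x^-=[0.4875, -1.3872]  P^-=[0.9158 -0.2902; -0.2902 1.9350]  S=[1.4817]  K=[0.6083; -0.1306]  nu=[-2.3581]  x^+=[-0.9470, -1.0793]  P^+=[0.3675 -0.1725; -0.1725 1.9097]
step 3: x^-=[-0.9541, -1.1734]  P^-=[0.8928 -0.4910; -0.4910 3.1416]  S=[1.4415]  K=[0.6023; -0.2316]  nu=[-0.7073]  x^+=[-1.3801, -1.0096]  P^+=[0.3698 -0.2899; -0.2899 3.0643]
step 4: x^-=[-1.4410, -1.0284]  P^-=[0.9284 -0.7762; -0.7762 4.8719]  S=[1.4530]  K=[0.6123; -0.3665]  nu=[1.0324]  x^+=[-0.8089, -1.4068]  P^+=[0.3837 -0.4501; -0.4501 4.6767]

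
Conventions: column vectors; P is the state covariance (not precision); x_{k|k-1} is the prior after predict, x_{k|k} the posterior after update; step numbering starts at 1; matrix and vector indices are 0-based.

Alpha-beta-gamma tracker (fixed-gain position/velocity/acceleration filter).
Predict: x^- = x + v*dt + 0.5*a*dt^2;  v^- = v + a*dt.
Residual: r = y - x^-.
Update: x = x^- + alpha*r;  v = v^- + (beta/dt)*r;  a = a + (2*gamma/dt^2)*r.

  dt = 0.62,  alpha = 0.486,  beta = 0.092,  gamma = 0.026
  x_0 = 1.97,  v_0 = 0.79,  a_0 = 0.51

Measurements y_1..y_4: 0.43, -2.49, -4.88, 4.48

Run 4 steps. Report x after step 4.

step 1: x_pred=2.5578  r=-2.1278  x^+=1.5237  v^+=0.7905  a^+=0.2222
step 2: x_pred=2.0565  r=-4.5465  x^+=-0.1531  v^+=0.2536  a^+=-0.3929
step 3: x_pred=-0.0714  r=-4.8086  x^+=-2.4084  v^+=-0.7036  a^+=-1.0434
step 4: x_pred=-3.0451  r=7.5251  x^+=0.6121  v^+=-0.2338  a^+=-0.0254

x_post = 0.6121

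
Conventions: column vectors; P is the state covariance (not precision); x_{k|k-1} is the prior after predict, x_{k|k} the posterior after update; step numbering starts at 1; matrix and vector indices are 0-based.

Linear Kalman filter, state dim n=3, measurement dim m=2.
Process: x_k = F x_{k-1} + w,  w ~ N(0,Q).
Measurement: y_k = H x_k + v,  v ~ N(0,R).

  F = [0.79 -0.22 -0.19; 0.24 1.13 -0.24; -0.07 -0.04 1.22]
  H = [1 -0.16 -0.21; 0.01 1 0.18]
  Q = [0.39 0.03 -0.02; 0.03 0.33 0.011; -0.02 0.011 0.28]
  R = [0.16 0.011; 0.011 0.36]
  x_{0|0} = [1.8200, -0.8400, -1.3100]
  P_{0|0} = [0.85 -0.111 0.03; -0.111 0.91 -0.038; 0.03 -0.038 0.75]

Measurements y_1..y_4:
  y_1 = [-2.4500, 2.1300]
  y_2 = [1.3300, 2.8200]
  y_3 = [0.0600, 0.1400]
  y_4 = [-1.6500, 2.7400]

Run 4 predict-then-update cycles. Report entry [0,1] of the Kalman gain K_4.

K[0,1] = 0.0101

step 1: x^-=[1.8715, -0.1980, -1.6920]  P^-=[1.0180 -0.0950 -0.1918; -0.0950 1.5411 -0.2976; -0.1918 -0.2976 1.3999]  S=[1.3702 -0.3362; -0.3362 1.8368]  K=[0.8036 0.0821; -0.0053 0.8083; -0.3415 -0.0884]  nu=[-4.7085, 2.6138]  x^+=[-1.6977, 1.9400, -0.3151]  P^+=[0.1651 0.0072 0.1642; 0.0072 0.3379 -0.2615; 0.1642 -0.2615 1.2460]
step 2: x^-=[-1.7081, 1.8603, -0.3432]  P^-=[0.4807 0.0439 -0.0864; 0.0439 0.9696 -0.6847; -0.0864 -0.6847 2.1335]  S=[0.7359 -0.0280; -0.0280 1.1529]  K=[0.6701 0.0450; 0.0723 0.7363; -0.5879 -0.2759]  nu=[3.2637, 1.0385]  x^+=[0.5257, 2.8608, -2.5486]  P^+=[0.1496 -0.0161 0.2119; -0.0161 0.3438 -0.4320; 0.2119 -0.4320 1.8005]
step 3: x^-=[0.2701, 3.9705, -3.2605]  P^-=[0.4709 0.0616 -0.1227; 0.0616 1.0825 -1.0669; -0.1227 -1.0669 2.9670]  S=[0.7495 0.0248; 0.0248 1.1554]  K=[0.6486 0.0244; 0.1246 0.7686; -0.7524 -0.4461]  nu=[-0.2595, -3.2463]  x^+=[0.0227, 1.4432, -1.6172]  P^+=[0.1541 -0.0330 0.2633; -0.0330 0.3836 -0.5848; 0.2633 -0.5848 2.2961]
step 4: x^-=[0.0077, 2.0244, -2.0323]  P^-=[0.4712 0.0735 -0.1470; 0.0735 1.2299 -1.4086; -0.1470 -1.4086 3.7108]  S=[0.7699 0.0623; 0.0623 1.2041]  K=[0.6360 0.0101; 0.1591 0.8033; -0.8642 -0.5716]  nu=[-1.7606, 1.0813]  x^+=[-1.1011, 2.6128, -1.1289]  P^+=[0.1588 -0.0461 0.3063; -0.0461 0.4176 -0.7009; 0.3063 -0.7009 2.6808]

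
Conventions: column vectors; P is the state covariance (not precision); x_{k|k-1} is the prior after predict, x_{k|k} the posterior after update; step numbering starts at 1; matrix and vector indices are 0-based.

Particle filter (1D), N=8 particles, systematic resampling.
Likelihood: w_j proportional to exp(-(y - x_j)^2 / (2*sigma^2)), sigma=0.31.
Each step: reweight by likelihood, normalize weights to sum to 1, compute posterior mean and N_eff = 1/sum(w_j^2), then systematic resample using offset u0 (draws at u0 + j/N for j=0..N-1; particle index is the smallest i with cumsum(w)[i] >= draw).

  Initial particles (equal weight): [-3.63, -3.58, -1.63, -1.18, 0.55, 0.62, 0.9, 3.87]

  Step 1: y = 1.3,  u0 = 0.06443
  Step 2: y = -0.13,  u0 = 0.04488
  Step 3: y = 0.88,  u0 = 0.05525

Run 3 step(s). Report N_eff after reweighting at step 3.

step 1: w=[0.0000, 0.0000, 0.0000, 0.0000, 0.0926, 0.1558, 0.7516, 0.0000]  mean=0.8240  Neff=1.6730  idx=[4, 5, 6, 6, 6, 6, 6, 6]
step 2: w=[0.5375, 0.3193, 0.0239, 0.0239, 0.0239, 0.0239, 0.0239, 0.0239]  mean=0.6225  Neff=2.5366  idx=[0, 0, 0, 0, 1, 1, 1, 4]
step 3: w=[0.1055, 0.1055, 0.1055, 0.1055, 0.1308, 0.1308, 0.1308, 0.1856]  mean=0.6424  Neff=7.6754  idx=[0, 1, 2, 4, 5, 5, 6, 7]

N_eff = 7.6754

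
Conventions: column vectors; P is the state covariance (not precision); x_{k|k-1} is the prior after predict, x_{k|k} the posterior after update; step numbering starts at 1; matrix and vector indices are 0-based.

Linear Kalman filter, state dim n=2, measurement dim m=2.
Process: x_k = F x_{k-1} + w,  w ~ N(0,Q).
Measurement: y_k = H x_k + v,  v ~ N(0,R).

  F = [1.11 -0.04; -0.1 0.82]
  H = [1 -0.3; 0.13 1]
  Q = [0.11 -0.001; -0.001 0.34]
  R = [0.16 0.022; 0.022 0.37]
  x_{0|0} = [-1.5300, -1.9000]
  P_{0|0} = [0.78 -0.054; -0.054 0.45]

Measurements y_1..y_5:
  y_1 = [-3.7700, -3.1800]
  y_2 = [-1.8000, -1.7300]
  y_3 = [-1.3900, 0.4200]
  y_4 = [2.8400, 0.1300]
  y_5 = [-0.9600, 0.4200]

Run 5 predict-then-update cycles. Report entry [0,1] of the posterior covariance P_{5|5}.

step 1: x^-=[-1.6223, -1.4050]  P^-=[1.0766 -0.1517; -0.1517 0.6592]  S=[1.3869 -0.1816; -0.1816 1.0080]  K=[0.8270 0.1373; -0.1730 0.6033]  nu=[-2.5692, -1.5641]  x^+=[-3.9619, -1.9042]  P^+=[0.1502 0.0495; 0.0495 0.2130]
step 2: x^-=[-4.3216, -1.1652]  P^-=[0.2910 0.0206; 0.0206 0.4766]  S=[0.4815 -0.0634; -0.0634 0.8569]  K=[0.6064 0.1130; -0.1823 0.5458]  nu=[2.1720, -0.0030]  x^+=[-3.0049, -1.5629]  P^+=[0.1117 0.0406; 0.0406 0.1927]
step 3: x^-=[-3.2729, -0.9811]  P^-=[0.2443 0.0174; 0.0174 0.4640]  S=[0.4356 -0.0687; -0.0687 0.8427]  K=[0.5653 0.1045; -0.1948 0.5374]  nu=[1.5886, 1.8266]  x^+=[-2.1841, -0.3088]  P^+=[0.1040 0.0376; 0.0376 0.1897]
step 4: x^-=[-2.4120, -0.0348]  P^-=[0.2351 0.0156; 0.0156 0.4624]  S=[0.4274 -0.0712; -0.0712 0.8404]  K=[0.5562 0.1020; -0.1989 0.5358]  nu=[5.2415, 0.4784]  x^+=[0.5521, -0.8211]  P^+=[0.1022 0.0367; 0.0367 0.1891]
step 5: x^-=[0.6457, -0.7285]  P^-=[0.2330 0.0150; 0.0150 0.4621]  S=[0.4256 -0.0719; -0.0719 0.8400]  K=[0.5541 0.1014; -0.2000 0.5354]  nu=[-1.8243, 1.0645]  x^+=[-0.2571, 0.2064]  P^+=[0.1018 0.0365; 0.0365 0.1889]

P_post[0,1] = 0.0365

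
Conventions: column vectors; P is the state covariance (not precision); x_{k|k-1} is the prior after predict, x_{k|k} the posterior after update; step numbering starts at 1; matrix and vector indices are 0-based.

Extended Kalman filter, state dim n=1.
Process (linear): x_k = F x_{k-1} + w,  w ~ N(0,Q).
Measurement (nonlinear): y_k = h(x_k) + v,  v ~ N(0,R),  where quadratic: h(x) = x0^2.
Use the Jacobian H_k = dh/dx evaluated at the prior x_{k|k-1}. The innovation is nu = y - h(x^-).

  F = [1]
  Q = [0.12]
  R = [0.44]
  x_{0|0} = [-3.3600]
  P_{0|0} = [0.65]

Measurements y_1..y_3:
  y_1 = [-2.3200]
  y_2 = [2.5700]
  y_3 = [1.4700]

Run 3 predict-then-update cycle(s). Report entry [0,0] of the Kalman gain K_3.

step 1: x^-=[-3.3600]  P^-=[0.7700]  H_jac=[-6.7200]  S=[35.2120]  K=[-0.1470]  nu=[-13.6096]  x^+=[-1.3601]  P^+=[0.0096]
step 2: x^-=[-1.3601]  P^-=[0.1296]  H_jac=[-2.7201]  S=[1.3991]  K=[-0.2520]  nu=[0.7202]  x^+=[-1.5416]  P^+=[0.0408]
step 3: x^-=[-1.5416]  P^-=[0.1608]  H_jac=[-3.0831]  S=[1.9682]  K=[-0.2518]  nu=[-0.9064]  x^+=[-1.3133]  P^+=[0.0359]

K[0,0] = -0.2518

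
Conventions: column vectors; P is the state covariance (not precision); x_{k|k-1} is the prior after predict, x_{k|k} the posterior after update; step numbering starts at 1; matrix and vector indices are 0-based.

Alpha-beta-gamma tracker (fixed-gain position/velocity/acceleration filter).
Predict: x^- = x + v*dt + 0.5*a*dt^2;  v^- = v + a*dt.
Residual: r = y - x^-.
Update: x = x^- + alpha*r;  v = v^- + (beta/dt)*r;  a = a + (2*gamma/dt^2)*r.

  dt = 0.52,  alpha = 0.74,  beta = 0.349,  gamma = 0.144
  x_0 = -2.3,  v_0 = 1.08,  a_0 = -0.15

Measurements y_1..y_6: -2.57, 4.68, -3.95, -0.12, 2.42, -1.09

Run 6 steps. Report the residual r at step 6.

resid = -2.9022

step 1: x_pred=-1.7587  r=-0.8113  x^+=-2.3591  v^+=0.4575  a^+=-1.0141
step 2: x_pred=-2.2583  r=6.9383  x^+=2.8760  v^+=4.5868  a^+=6.3758
step 3: x_pred=6.1232  r=-10.0732  x^+=-1.3310  v^+=1.1415  a^+=-4.3531
step 4: x_pred=-1.3259  r=1.2059  x^+=-0.4335  v^+=-0.3127  a^+=-3.0687
step 5: x_pred=-1.0110  r=3.4310  x^+=1.5279  v^+=0.3943  a^+=0.5857
step 6: x_pred=1.8122  r=-2.9022  x^+=-0.3354  v^+=-1.2489  a^+=-2.5054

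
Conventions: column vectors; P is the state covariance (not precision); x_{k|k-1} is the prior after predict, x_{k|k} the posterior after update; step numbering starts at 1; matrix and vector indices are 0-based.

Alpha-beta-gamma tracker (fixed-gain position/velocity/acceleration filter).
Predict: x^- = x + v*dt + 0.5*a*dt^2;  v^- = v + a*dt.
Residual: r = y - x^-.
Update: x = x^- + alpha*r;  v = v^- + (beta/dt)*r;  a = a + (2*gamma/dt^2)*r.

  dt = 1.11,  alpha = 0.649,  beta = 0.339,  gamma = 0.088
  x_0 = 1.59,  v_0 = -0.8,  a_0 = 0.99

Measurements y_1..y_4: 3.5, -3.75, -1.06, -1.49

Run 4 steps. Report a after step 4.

step 1: x_pred=1.3119  r=2.1881  x^+=2.7320  v^+=0.9672  a^+=1.3026
step 2: x_pred=4.6080  r=-8.3580  x^+=-0.8164  v^+=-0.1396  a^+=0.1087
step 3: x_pred=-0.9043  r=-0.1557  x^+=-1.0054  v^+=-0.0665  a^+=0.0864
step 4: x_pred=-1.0259  r=-0.4641  x^+=-1.3271  v^+=-0.1123  a^+=0.0201

a_post = 0.0201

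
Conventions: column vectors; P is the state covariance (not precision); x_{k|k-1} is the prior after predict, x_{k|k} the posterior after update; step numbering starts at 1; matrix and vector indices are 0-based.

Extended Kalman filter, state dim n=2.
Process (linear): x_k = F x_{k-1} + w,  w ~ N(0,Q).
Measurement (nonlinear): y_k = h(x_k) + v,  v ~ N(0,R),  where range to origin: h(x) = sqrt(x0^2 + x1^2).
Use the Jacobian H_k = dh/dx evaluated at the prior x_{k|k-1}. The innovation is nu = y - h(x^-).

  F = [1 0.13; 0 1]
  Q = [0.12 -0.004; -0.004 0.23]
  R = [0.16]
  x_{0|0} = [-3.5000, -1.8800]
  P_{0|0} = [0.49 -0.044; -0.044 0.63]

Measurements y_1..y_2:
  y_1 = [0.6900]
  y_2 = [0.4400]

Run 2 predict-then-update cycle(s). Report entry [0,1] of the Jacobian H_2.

H_jac[0,1] = -0.1096

step 1: x^-=[-3.7444, -1.8800]  P^-=[0.6092 0.0339; 0.0339 0.8600]  H_jac=[-0.8937 -0.4487]  S=[0.8469]  K=[-0.6608; -0.4914]  nu=[-3.4999]  x^+=[-1.4316, -0.1601]  P^+=[0.2394 -0.2411; -0.2411 0.6555]
step 2: x^-=[-1.4524, -0.1601]  P^-=[0.3078 -0.1599; -0.1599 0.8855]  H_jac=[-0.9940 -0.1096]  S=[0.4399]  K=[-0.6556; 0.1408]  nu=[-1.0212]  x^+=[-0.7829, -0.3039]  P^+=[0.1187 -0.1193; -0.1193 0.8768]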